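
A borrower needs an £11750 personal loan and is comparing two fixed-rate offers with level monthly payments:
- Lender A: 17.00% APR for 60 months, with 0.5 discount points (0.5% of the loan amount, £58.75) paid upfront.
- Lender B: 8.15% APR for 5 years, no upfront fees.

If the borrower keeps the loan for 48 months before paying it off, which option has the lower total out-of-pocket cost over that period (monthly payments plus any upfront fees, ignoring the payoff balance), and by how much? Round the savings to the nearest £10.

Lender A: at 17.00% the monthly rate is 0.0141667, so the payment is 11,750 × 0.0141667 / (1 − 1.0141667^−60) = £292.02.
Lender B: monthly rate = 8.15%/12 = 0.0067917; payment = 11,750 × 0.0067917 / (1 − (1+0.0067917)^−60) = £239.09.
Over 48 months: Lender A costs 48 × £292.02 + £58.75 = £14,075.71; Lender B costs 48 × £239.09 = £11,476.32.
Lender B is cheaper by £14,075.71 − £11,476.32 = £2,599.39.

Lender B by £2,600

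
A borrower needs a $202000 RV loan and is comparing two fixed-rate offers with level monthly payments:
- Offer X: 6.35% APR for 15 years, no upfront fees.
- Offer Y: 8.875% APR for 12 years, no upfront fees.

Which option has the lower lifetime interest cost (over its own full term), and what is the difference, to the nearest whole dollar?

Offer X: at 6.35% the monthly rate is 0.0052917, so the payment is 202,000 × 0.0052917 / (1 − 1.0052917^−180) = $1,743.02.
Total interest on Offer X = 180 × $1,743.02 − $202,000 = $111,743.60.
Offer Y: at 8.875% the monthly rate is 0.0073958, so the payment is 202,000 × 0.0073958 / (1 − 1.0073958^−144) = $2,284.62.
Total interest on Offer Y = 144 × $2,284.62 − $202,000 = $126,985.28.
Offer X is lower by $15,241.68.

Offer X by $15,242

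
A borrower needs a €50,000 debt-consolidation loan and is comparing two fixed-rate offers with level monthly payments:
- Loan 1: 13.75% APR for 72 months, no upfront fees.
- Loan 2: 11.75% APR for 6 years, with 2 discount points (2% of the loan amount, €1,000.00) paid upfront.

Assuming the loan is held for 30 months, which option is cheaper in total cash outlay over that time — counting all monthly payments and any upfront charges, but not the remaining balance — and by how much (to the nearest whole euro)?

Loan 1: monthly rate = 13.75%/12 = 0.0114583; payment = 50,000 × 0.0114583 / (1 − (1+0.0114583)^−72) = €1,023.61.
Loan 2: at 11.75% the monthly rate is 0.0097917, so the payment is 50,000 × 0.0097917 / (1 − 1.0097917^−72) = €971.02.
Over 30 months: Loan 1 costs 30 × €1,023.61 = €30,708.30; Loan 2 costs 30 × €971.02 + €1,000.00 = €30,130.60.
Loan 2 is cheaper by €30,708.30 − €30,130.60 = €577.70.

Loan 2 by €578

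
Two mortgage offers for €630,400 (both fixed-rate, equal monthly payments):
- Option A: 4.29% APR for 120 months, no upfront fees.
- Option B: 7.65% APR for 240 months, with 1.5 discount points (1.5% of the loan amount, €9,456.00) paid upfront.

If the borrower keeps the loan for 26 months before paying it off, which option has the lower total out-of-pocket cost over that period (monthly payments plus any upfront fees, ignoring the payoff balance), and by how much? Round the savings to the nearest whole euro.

Option A: at 4.29% the monthly rate is 0.0035750, so the payment is 630,400 × 0.0035750 / (1 − 1.0035750^−120) = €6,469.74.
Option B: monthly rate = 7.65%/12 = 0.0063750; payment = 630,400 × 0.0063750 / (1 − (1+0.0063750)^−240) = €5,136.44.
Over 26 months: Option A costs 26 × €6,469.74 = €168,213.24; Option B costs 26 × €5,136.44 + €9,456.00 = €143,003.44.
Option B is cheaper by €168,213.24 − €143,003.44 = €25,209.80.

Option B by €25,210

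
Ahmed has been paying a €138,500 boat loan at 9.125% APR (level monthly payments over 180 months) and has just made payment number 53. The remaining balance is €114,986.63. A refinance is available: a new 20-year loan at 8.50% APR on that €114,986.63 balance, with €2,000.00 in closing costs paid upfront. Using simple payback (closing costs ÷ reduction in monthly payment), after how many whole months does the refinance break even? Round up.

Current payment = 138,500 × 9.125%/12 / (1 − (1+0.0076042)^−180) = €1,415.08.
Refinanced payment = 114,986.63 × 0.0070833 / (1 − (1+0.0070833)^−240) = €997.88.
Monthly savings = €1,415.08 − €997.88 = €417.20.
Break-even = €2,000.00 / €417.20 = 4.79 → 5 months.

5 months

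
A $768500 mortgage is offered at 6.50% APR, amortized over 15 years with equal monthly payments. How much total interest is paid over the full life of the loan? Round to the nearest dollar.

$436,503

Monthly rate = 6.5%/12 = 0.0054167; payment = 768,500 × 0.0054167 / (1 − (1+0.0054167)^−180) = $6,694.46.
Total paid = 180 × $6,694.46 = $1,205,002.80; interest = $1,205,002.80 − $768,500 = $436,502.80.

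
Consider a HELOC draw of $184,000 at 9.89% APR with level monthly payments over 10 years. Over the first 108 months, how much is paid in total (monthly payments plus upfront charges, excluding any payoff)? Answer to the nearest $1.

$261,401

At 9.89% the monthly rate is 0.0082417, so the payment is 184,000 × 0.0082417 / (1 − 1.0082417^−120) = $2,420.38.
Total outlay = 108 × $2,420.38 = $261,401.04.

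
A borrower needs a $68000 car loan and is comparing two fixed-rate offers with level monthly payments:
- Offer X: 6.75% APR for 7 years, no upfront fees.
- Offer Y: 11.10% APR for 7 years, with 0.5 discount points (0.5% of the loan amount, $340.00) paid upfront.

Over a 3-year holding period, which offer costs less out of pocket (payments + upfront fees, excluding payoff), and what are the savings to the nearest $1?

Offer X: monthly rate = 6.75%/12 = 0.0056250; payment = 68,000 × 0.0056250 / (1 − (1+0.0056250)^−84) = $1,018.01.
Offer Y: monthly rate = 11.1%/12 = 0.0092500; payment = 68,000 × 0.0092500 / (1 − (1+0.0092500)^−84) = $1,167.90.
Over 36 months: Offer X costs 36 × $1,018.01 = $36,648.36; Offer Y costs 36 × $1,167.90 + $340.00 = $42,384.40.
Offer X is cheaper by $42,384.40 − $36,648.36 = $5,736.04.

Offer X by $5,736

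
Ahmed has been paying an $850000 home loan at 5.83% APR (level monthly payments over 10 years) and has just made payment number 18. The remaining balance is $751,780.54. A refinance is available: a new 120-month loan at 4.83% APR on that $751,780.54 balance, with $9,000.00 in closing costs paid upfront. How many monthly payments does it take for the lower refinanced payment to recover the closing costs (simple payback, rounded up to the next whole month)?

Current payment = 850,000 × 5.83%/12 / (1 − (1+0.0048583)^−120) = $9,364.34.
Refinanced payment = 751,780.54 × 0.0040250 / (1 − (1+0.0040250)^−120) = $7,911.48.
Monthly savings = $9,364.34 − $7,911.48 = $1,452.86.
Break-even = $9,000.00 / $1,452.86 = 6.19 → 7 months.

7 months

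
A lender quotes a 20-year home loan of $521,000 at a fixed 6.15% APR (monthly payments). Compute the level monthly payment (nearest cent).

$3,777.83

Monthly rate = 6.15%/12 = 0.0051250; payment = 521,000 × 0.0051250 / (1 − (1+0.0051250)^−240) = $3,777.83.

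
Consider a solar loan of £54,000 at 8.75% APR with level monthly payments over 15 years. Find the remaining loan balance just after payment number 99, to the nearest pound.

With monthly rate i = 8.75%/12 = 0.0072917, the balance after k of n payments is P · [(1+i)^n − (1+i)^k] / [(1+i)^n − 1].
(1+0.0072917)^180 = 3.69779974 and (1+0.0072917)^99 = 2.05290505, so the balance is 54,000 × (3.69779974 − 2.05290505) / (3.69779974 − 1) = £32,924.72.

£32,925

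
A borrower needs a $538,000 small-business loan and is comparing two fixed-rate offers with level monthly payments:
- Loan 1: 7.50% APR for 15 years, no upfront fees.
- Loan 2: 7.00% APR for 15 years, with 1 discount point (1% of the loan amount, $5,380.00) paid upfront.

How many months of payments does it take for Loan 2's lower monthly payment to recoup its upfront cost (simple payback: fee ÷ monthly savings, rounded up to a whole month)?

36 months

Loan 1: monthly rate = 7.5%/12 = 0.0062500; payment = 538,000 × 0.0062500 / (1 − (1+0.0062500)^−180) = $4,987.33.
Loan 2: at 7.00% the monthly rate is 0.0058333, so the payment is 538,000 × 0.0058333 / (1 − 1.0058333^−180) = $4,835.70.
Monthly savings = $4,987.33 − $4,835.70 = $151.63.
Break-even = $5,380.00 / $151.63 = 35.48 → 36 months.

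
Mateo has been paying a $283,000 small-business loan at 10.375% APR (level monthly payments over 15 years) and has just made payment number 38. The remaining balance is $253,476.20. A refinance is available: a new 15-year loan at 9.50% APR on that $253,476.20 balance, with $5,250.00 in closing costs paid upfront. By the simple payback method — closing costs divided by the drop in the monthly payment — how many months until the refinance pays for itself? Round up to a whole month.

Current payment = 283,000 × 10.375%/12 / (1 − (1+0.0086458)^−180) = $3,106.38.
Refinanced payment = 253,476.20 × 0.0079167 / (1 − (1+0.0079167)^−180) = $2,646.86.
Monthly savings = $3,106.38 − $2,646.86 = $459.52.
Break-even = $5,250.00 / $459.52 = 11.42 → 12 months.

12 months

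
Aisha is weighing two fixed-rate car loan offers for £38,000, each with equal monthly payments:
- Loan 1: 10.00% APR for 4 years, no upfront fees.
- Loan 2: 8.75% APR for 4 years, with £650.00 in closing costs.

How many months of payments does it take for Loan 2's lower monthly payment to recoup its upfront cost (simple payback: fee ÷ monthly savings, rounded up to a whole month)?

29 months

Loan 1: monthly rate = 10%/12 = 0.0083333; payment = 38,000 × 0.0083333 / (1 − (1+0.0083333)^−48) = £963.78.
Loan 2: monthly rate = 8.75%/12 = 0.0072917; payment = 38,000 × 0.0072917 / (1 − (1+0.0072917)^−48) = £941.13.
Monthly savings = £963.78 − £941.13 = £22.65.
Break-even = £650.00 / £22.65 = 28.70 → 29 months.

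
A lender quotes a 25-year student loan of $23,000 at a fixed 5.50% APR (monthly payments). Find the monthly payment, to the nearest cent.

Monthly rate = 5.5%/12 = 0.0045833; payment = 23,000 × 0.0045833 / (1 − (1+0.0045833)^−300) = $141.24.

$141.24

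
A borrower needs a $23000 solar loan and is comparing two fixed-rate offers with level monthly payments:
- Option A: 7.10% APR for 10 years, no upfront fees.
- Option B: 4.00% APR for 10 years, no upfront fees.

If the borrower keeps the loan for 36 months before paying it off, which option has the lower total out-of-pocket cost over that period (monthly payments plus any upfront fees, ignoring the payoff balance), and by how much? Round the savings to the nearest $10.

Option A: at 7.10% the monthly rate is 0.0059167, so the payment is 23,000 × 0.0059167 / (1 − 1.0059167^−120) = $268.24.
Option B: monthly rate = 4%/12 = 0.0033333; payment = 23,000 × 0.0033333 / (1 − (1+0.0033333)^−120) = $232.86.
Over 36 months: Option A costs 36 × $268.24 = $9,656.64; Option B costs 36 × $232.86 = $8,382.96.
Option B is cheaper by $9,656.64 − $8,382.96 = $1,273.68.

Option B by $1,270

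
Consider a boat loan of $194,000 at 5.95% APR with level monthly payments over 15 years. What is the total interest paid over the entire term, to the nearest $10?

Monthly rate = 5.95%/12 = 0.0049583; payment = 194,000 × 0.0049583 / (1 − (1+0.0049583)^−180) = $1,631.85.
Total paid = 180 × $1,631.85 = $293,733.00; interest = $293,733.00 − $194,000 = $99,733.00.

$99,730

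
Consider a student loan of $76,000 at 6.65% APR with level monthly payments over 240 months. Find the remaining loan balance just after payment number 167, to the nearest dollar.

$34,347

With monthly rate i = 6.65%/12 = 0.0055417, the balance after k of n payments is P · [(1+i)^n − (1+i)^k] / [(1+i)^n − 1].
(1+0.0055417)^240 = 3.76718618 and (1+0.0055417)^167 = 2.51658664, so the balance is 76,000 × (3.76718618 − 2.51658664) / (3.76718618 − 1) = $34,347.37.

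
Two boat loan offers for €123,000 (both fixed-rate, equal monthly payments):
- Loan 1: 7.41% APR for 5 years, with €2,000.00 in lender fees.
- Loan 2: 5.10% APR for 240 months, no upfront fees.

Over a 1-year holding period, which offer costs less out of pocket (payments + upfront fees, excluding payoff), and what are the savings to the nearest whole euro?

Loan 2 by €21,690

Loan 1: monthly rate = 7.41%/12 = 0.0061750; payment = 123,000 × 0.0061750 / (1 − (1+0.0061750)^−60) = €2,459.41.
Loan 2: at 5.10% the monthly rate is 0.0042500, so the payment is 123,000 × 0.0042500 / (1 − 1.0042500^−240) = €818.56.
Over 12 months: Loan 1 costs 12 × €2,459.41 + €2,000.00 = €31,512.92; Loan 2 costs 12 × €818.56 = €9,822.72.
Loan 2 is cheaper by €31,512.92 − €9,822.72 = €21,690.20.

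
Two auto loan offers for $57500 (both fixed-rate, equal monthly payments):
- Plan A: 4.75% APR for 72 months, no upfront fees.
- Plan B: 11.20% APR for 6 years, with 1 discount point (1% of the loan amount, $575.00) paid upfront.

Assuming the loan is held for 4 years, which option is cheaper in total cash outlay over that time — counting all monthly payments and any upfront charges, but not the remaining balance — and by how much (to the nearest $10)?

Plan A: monthly rate = 4.75%/12 = 0.0039583; payment = 57,500 × 0.0039583 / (1 − (1+0.0039583)^−72) = $919.38.
Plan B: monthly rate = 11.2%/12 = 0.0093333; payment = 57,500 × 0.0093333 / (1 − (1+0.0093333)^−72) = $1,100.36.
Over 48 months: Plan A costs 48 × $919.38 = $44,130.24; Plan B costs 48 × $1,100.36 + $575.00 = $53,392.28.
Plan A is cheaper by $53,392.28 − $44,130.24 = $9,262.04.

Plan A by $9,260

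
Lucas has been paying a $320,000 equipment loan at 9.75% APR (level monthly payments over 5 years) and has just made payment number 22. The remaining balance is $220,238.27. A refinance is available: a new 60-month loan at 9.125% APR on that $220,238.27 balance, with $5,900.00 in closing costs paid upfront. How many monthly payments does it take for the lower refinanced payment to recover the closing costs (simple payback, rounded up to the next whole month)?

Current payment = 320,000 × 9.75%/12 / (1 − (1+0.0081250)^−60) = $6,759.76.
Refinanced payment = 220,238.27 × 0.0076042 / (1 − (1+0.0076042)^−60) = $4,585.16.
Monthly savings = $6,759.76 − $4,585.16 = $2,174.60.
Break-even = $5,900.00 / $2,174.60 = 2.71 → 3 months.

3 months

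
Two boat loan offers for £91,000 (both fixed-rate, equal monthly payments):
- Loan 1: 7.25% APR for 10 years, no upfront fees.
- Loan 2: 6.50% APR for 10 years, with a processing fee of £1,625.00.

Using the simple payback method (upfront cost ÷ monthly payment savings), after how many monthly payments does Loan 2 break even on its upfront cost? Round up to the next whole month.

Loan 1: at 7.25% the monthly rate is 0.0060417, so the payment is 91,000 × 0.0060417 / (1 − 1.0060417^−120) = £1,068.35.
Loan 2: monthly rate = 6.5%/12 = 0.0054167; payment = 91,000 × 0.0054167 / (1 − (1+0.0054167)^−120) = £1,033.29.
Monthly savings = £1,068.35 − £1,033.29 = £35.06.
Break-even = £1,625.00 / £35.06 = 46.35 → 47 months.

47 months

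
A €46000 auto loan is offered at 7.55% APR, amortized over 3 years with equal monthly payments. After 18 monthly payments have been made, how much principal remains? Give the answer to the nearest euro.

€24,297

With monthly rate i = 7.55%/12 = 0.0062917, the balance after k of n payments is P · [(1+i)^n − (1+i)^k] / [(1+i)^n − 1].
(1+0.0062917)^36 = 1.25331300 and (1+0.0062917)^18 = 1.11951463, so the balance is 46,000 × (1.25331300 − 1.11951463) / (1.25331300 − 1) = €24,296.92.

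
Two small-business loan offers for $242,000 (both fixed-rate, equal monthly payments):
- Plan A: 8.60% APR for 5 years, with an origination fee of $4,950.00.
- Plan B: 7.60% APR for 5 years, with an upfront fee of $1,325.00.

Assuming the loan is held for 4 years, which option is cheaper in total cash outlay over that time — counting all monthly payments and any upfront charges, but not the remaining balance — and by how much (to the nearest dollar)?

Plan A: monthly rate = 8.6%/12 = 0.0071667; payment = 242,000 × 0.0071667 / (1 − (1+0.0071667)^−60) = $4,976.67.
Plan B: monthly rate = 7.6%/12 = 0.0063333; payment = 242,000 × 0.0063333 / (1 − (1+0.0063333)^−60) = $4,860.69.
Over 48 months: Plan A costs 48 × $4,976.67 + $4,950.00 = $243,830.16; Plan B costs 48 × $4,860.69 + $1,325.00 = $234,638.12.
Plan B is cheaper by $243,830.16 − $234,638.12 = $9,192.04.

Plan B by $9,192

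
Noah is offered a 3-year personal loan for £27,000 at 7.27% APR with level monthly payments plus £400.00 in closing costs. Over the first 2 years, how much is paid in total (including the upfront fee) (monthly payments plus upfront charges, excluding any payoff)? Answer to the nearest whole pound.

£20,488

At 7.27% the monthly rate is 0.0060583, so the payment is 27,000 × 0.0060583 / (1 − 1.0060583^−36) = £837.02.
Total outlay = 24 × £837.02 + £400.00 = £20,488.48.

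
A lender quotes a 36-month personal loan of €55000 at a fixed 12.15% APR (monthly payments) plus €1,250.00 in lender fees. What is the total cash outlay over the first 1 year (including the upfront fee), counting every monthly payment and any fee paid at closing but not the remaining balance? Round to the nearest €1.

€23,219

At 12.15% the monthly rate is 0.0101250, so the payment is 55,000 × 0.0101250 / (1 − 1.0101250^−36) = €1,830.73.
Total outlay = 12 × €1,830.73 + €1,250.00 = €23,218.76.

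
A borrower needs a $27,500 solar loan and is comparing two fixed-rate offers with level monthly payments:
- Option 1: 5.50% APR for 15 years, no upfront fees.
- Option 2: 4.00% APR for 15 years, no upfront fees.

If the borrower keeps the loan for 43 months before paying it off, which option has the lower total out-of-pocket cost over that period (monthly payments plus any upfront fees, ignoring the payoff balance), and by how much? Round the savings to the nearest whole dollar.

Option 1: at 5.50% the monthly rate is 0.0045833, so the payment is 27,500 × 0.0045833 / (1 − 1.0045833^−180) = $224.70.
Option 2: at 4.00% the monthly rate is 0.0033333, so the payment is 27,500 × 0.0033333 / (1 − 1.0033333^−180) = $203.41.
Over 43 months: Option 1 costs 43 × $224.70 = $9,662.10; Option 2 costs 43 × $203.41 = $8,746.63.
Option 2 is cheaper by $9,662.10 − $8,746.63 = $915.47.

Option 2 by $915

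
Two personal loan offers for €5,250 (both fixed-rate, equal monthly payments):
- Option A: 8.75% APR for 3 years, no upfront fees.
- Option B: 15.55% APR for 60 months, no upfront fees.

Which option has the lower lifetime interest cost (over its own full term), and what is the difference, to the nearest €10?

Option A: at 8.75% the monthly rate is 0.0072917, so the payment is 5,250 × 0.0072917 / (1 − 1.0072917^−36) = €166.34.
Total interest on Option A = 36 × €166.34 − €5,250 = €738.24.
Option B: monthly rate = 15.55%/12 = 0.0129583; payment = 5,250 × 0.0129583 / (1 − (1+0.0129583)^−60) = €126.42.
Total interest on Option B = 60 × €126.42 − €5,250 = €2,335.20.
Option A is lower by €1,596.96.

Option A by €1,600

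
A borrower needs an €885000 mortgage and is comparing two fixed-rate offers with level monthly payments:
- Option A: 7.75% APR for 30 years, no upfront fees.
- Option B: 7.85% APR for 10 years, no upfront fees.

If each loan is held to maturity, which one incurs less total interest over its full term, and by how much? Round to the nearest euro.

Option B by €1,002,392

Option A: monthly rate = 7.75%/12 = 0.0064583; payment = 885,000 × 0.0064583 / (1 − (1+0.0064583)^−360) = €6,340.25.
Total interest on Option A = 360 × €6,340.25 − €885,000 = €1,397,490.00.
Option B: monthly rate = 7.85%/12 = 0.0065417; payment = 885,000 × 0.0065417 / (1 − (1+0.0065417)^−120) = €10,667.48.
Total interest on Option B = 120 × €10,667.48 − €885,000 = €395,097.60.
Option B is lower by €1,002,392.40.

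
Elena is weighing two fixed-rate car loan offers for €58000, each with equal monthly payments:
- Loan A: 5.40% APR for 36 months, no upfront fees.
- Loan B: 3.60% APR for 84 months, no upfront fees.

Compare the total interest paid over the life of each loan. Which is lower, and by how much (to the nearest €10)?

Loan A by €2,750

Loan A: at 5.40% the monthly rate is 0.0045000, so the payment is 58,000 × 0.0045000 / (1 − 1.0045000^−36) = €1,748.75.
Total interest on Loan A = 36 × €1,748.75 − €58,000 = €4,955.00.
Loan B: at 3.60% the monthly rate is 0.0030000, so the payment is 58,000 × 0.0030000 / (1 − 1.0030000^−84) = €782.16.
Total interest on Loan B = 84 × €782.16 − €58,000 = €7,701.44.
Loan A is lower by €2,746.44.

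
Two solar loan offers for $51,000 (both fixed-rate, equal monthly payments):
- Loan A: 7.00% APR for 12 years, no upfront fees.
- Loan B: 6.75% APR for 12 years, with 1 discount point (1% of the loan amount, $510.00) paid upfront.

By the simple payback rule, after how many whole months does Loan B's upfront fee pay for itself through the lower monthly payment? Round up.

76 months

Loan A: at 7.00% the monthly rate is 0.0058333, so the payment is 51,000 × 0.0058333 / (1 − 1.0058333^−144) = $524.47.
Loan B: monthly rate = 6.75%/12 = 0.0056250; payment = 51,000 × 0.0056250 / (1 − (1+0.0056250)^−144) = $517.70.
Monthly savings = $524.47 − $517.70 = $6.77.
Break-even = $510.00 / $6.77 = 75.33 → 76 months.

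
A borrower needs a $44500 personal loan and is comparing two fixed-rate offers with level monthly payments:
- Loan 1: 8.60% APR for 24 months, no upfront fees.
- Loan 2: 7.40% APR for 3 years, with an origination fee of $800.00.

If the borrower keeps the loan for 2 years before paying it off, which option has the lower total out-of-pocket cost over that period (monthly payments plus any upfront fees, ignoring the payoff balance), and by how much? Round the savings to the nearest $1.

Loan 2 by $14,623

Loan 1: monthly rate = 8.6%/12 = 0.0071667; payment = 44,500 × 0.0071667 / (1 − (1+0.0071667)^−24) = $2,024.81.
Loan 2: at 7.40% the monthly rate is 0.0061667, so the payment is 44,500 × 0.0061667 / (1 − 1.0061667^−36) = $1,382.18.
Over 24 months: Loan 1 costs 24 × $2,024.81 = $48,595.44; Loan 2 costs 24 × $1,382.18 + $800.00 = $33,972.32.
Loan 2 is cheaper by $48,595.44 − $33,972.32 = $14,623.12.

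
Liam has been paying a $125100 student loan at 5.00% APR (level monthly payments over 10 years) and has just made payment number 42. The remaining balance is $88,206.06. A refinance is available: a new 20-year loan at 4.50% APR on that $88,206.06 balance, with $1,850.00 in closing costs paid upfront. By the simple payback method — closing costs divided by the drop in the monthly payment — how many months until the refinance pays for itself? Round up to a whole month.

3 months

Current payment = 125,100 × 5%/12 / (1 − (1+0.0041667)^−120) = $1,326.88.
Refinanced payment = 88,206.06 × 0.0037500 / (1 − (1+0.0037500)^−240) = $558.04.
Monthly savings = $1,326.88 − $558.04 = $768.84.
Break-even = $1,850.00 / $768.84 = 2.41 → 3 months.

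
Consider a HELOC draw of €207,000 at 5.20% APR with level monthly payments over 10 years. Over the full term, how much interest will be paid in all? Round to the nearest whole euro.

At 5.20% the monthly rate is 0.0043333, so the payment is 207,000 × 0.0043333 / (1 − 1.0043333^−120) = €2,215.85.
Total paid = 120 × €2,215.85 = €265,902.00; interest = €265,902.00 − €207,000 = €58,902.00.

€58,902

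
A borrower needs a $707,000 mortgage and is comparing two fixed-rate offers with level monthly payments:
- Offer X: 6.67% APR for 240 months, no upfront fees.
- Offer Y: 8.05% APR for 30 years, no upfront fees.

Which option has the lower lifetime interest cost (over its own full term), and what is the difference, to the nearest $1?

Offer X by $594,329

Offer X: at 6.67% the monthly rate is 0.0055583, so the payment is 707,000 × 0.0055583 / (1 − 1.0055583^−240) = $5,342.20.
Total interest on Offer X = 240 × $5,342.20 − $707,000 = $575,128.00.
Offer Y: at 8.05% the monthly rate is 0.0067083, so the payment is 707,000 × 0.0067083 / (1 − 1.0067083^−360) = $5,212.38.
Total interest on Offer Y = 360 × $5,212.38 − $707,000 = $1,169,456.80.
Offer X is lower by $594,328.80.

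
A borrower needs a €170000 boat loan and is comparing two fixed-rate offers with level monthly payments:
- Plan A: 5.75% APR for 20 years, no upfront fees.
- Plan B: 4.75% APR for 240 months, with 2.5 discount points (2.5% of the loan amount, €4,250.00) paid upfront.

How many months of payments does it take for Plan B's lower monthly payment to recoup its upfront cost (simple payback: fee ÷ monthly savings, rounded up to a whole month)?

45 months

Plan A: monthly rate = 5.75%/12 = 0.0047917; payment = 170,000 × 0.0047917 / (1 − (1+0.0047917)^−240) = €1,193.54.
Plan B: at 4.75% the monthly rate is 0.0039583, so the payment is 170,000 × 0.0039583 / (1 − 1.0039583^−240) = €1,098.58.
Monthly savings = €1,193.54 − €1,098.58 = €94.96.
Break-even = €4,250.00 / €94.96 = 44.76 → 45 months.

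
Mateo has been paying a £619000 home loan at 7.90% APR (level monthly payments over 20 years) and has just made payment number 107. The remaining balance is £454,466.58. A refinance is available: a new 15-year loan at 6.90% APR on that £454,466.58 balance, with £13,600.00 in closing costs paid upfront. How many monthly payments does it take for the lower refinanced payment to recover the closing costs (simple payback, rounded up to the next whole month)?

Current payment = 619,000 × 7.9%/12 / (1 − (1+0.0065833)^−240) = £5,139.11.
Refinanced payment = 454,466.58 × 0.0057500 / (1 − (1+0.0057500)^−180) = £4,059.51.
Monthly savings = £5,139.11 − £4,059.51 = £1,079.60.
Break-even = £13,600.00 / £1,079.60 = 12.60 → 13 months.

13 months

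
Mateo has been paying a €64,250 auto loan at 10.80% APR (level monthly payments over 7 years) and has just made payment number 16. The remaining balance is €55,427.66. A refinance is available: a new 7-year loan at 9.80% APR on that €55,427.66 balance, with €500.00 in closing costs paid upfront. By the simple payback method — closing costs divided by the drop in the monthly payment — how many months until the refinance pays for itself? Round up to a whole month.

3 months

Current payment = 64,250 × 10.8%/12 / (1 − (1+0.0090000)^−84) = €1,093.37.
Refinanced payment = 55,427.66 × 0.0081667 / (1 − (1+0.0081667)^−84) = €914.45.
Monthly savings = €1,093.37 − €914.45 = €178.92.
Break-even = €500.00 / €178.92 = 2.79 → 3 months.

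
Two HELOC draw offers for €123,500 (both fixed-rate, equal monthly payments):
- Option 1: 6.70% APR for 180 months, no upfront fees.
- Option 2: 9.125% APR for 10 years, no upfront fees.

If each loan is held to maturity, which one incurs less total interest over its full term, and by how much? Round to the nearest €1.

Option 2 by €7,362

Option 1: at 6.70% the monthly rate is 0.0055833, so the payment is 123,500 × 0.0055833 / (1 − 1.0055833^−180) = €1,089.44.
Total interest on Option 1 = 180 × €1,089.44 − €123,500 = €72,599.20.
Option 2: at 9.125% the monthly rate is 0.0076042, so the payment is 123,500 × 0.0076042 / (1 − 1.0076042^−120) = €1,572.81.
Total interest on Option 2 = 120 × €1,572.81 − €123,500 = €65,237.20.
Option 2 is lower by €7,362.00.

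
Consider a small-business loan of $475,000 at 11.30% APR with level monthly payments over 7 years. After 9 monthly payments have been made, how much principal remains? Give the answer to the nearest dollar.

$440,087

With monthly rate i = 11.3%/12 = 0.0094167, the balance after k of n payments is P · [(1+i)^n − (1+i)^k] / [(1+i)^n − 1].
(1+0.0094167)^84 = 2.19745292 and (1+0.0094167)^9 = 1.08801339, so the balance is 475,000 × (2.19745292 − 1.08801339) / (2.19745292 − 1) = $440,087.26.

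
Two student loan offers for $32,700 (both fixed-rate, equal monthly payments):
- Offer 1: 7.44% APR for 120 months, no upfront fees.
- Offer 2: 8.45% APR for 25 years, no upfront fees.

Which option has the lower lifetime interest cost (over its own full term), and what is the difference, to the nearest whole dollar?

Offer 1: monthly rate = 7.44%/12 = 0.0062000; payment = 32,700 × 0.0062000 / (1 − (1+0.0062000)^−120) = $387.13.
Total interest on Offer 1 = 120 × $387.13 − $32,700 = $13,755.60.
Offer 2: monthly rate = 8.45%/12 = 0.0070417; payment = 32,700 × 0.0070417 / (1 − (1+0.0070417)^−300) = $262.21.
Total interest on Offer 2 = 300 × $262.21 − $32,700 = $45,963.00.
Offer 1 is lower by $32,207.40.

Offer 1 by $32,207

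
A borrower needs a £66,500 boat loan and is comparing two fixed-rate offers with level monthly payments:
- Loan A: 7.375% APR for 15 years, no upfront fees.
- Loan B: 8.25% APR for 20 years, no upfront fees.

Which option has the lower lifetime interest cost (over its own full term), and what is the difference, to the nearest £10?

Loan A by £25,870

Loan A: at 7.375% the monthly rate is 0.0061458, so the payment is 66,500 × 0.0061458 / (1 − 1.0061458^−180) = £611.75.
Total interest on Loan A = 180 × £611.75 − £66,500 = £43,615.00.
Loan B: monthly rate = 8.25%/12 = 0.0068750; payment = 66,500 × 0.0068750 / (1 − (1+0.0068750)^−240) = £566.62.
Total interest on Loan B = 240 × £566.62 − £66,500 = £69,488.80.
Loan A is lower by £25,873.80.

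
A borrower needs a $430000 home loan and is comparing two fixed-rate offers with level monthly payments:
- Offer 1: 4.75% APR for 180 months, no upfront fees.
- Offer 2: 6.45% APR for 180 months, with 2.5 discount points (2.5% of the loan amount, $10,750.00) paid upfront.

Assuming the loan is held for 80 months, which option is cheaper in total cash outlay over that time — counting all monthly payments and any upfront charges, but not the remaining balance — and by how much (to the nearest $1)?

Offer 1: monthly rate = 4.75%/12 = 0.0039583; payment = 430,000 × 0.0039583 / (1 − (1+0.0039583)^−180) = $3,344.68.
Offer 2: at 6.45% the monthly rate is 0.0053750, so the payment is 430,000 × 0.0053750 / (1 − 1.0053750^−180) = $3,733.95.
Over 80 months: Offer 1 costs 80 × $3,344.68 = $267,574.40; Offer 2 costs 80 × $3,733.95 + $10,750.00 = $309,466.00.
Offer 1 is cheaper by $309,466.00 − $267,574.40 = $41,891.60.

Offer 1 by $41,892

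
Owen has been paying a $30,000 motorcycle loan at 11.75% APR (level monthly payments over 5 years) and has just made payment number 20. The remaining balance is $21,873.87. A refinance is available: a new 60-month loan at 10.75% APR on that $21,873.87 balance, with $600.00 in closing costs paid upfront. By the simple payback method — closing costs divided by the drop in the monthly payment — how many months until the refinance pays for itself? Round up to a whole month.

Current payment = 30,000 × 11.75%/12 / (1 − (1+0.0097917)^−60) = $663.55.
Refinanced payment = 21,873.87 × 0.0089583 / (1 − (1+0.0089583)^−60) = $472.87.
Monthly savings = $663.55 − $472.87 = $190.68.
Break-even = $600.00 / $190.68 = 3.15 → 4 months.

4 months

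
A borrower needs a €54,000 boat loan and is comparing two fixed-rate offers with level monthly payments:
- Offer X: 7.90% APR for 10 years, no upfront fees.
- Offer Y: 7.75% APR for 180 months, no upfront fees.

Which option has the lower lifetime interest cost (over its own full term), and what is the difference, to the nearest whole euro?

Offer X by €13,214

Offer X: monthly rate = 7.9%/12 = 0.0065833; payment = 54,000 × 0.0065833 / (1 − (1+0.0065833)^−120) = €652.32.
Total interest on Offer X = 120 × €652.32 − €54,000 = €24,278.40.
Offer Y: at 7.75% the monthly rate is 0.0064583, so the payment is 54,000 × 0.0064583 / (1 − 1.0064583^−180) = €508.29.
Total interest on Offer Y = 180 × €508.29 − €54,000 = €37,492.20.
Offer X is lower by €13,213.80.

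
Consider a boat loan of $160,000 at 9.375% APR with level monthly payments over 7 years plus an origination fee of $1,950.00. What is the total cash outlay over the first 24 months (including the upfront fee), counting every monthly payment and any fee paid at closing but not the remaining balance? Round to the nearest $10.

$64,470

At 9.375% the monthly rate is 0.0078125, so the payment is 160,000 × 0.0078125 / (1 − 1.0078125^−84) = $2,604.81.
Total outlay = 24 × $2,604.81 + $1,950.00 = $64,465.44.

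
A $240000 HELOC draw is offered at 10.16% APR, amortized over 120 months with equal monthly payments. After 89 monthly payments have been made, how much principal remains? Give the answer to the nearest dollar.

With monthly rate i = 10.16%/12 = 0.0084667, the balance after k of n payments is P · [(1+i)^n − (1+i)^k] / [(1+i)^n − 1].
(1+0.0084667)^120 = 2.75033592 and (1+0.0084667)^89 = 2.11776496, so the balance is 240,000 × (2.75033592 − 2.11776496) / (2.75033592 − 1) = $86,735.94.

$86,736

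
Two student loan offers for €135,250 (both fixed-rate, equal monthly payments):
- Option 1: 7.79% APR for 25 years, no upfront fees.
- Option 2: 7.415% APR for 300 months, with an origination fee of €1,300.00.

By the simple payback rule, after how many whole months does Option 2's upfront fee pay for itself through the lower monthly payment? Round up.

40 months

Option 1: at 7.79% the monthly rate is 0.0064917, so the payment is 135,250 × 0.0064917 / (1 − 1.0064917^−300) = €1,025.14.
Option 2: at 7.415% the monthly rate is 0.0061792, so the payment is 135,250 × 0.0061792 / (1 − 1.0061792^−300) = €992.02.
Monthly savings = €1,025.14 − €992.02 = €33.12.
Break-even = €1,300.00 / €33.12 = 39.25 → 40 months.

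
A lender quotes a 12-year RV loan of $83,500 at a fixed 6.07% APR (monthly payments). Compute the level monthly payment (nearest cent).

Monthly rate = 6.07%/12 = 0.0050583; payment = 83,500 × 0.0050583 / (1 − (1+0.0050583)^−144) = $817.86.

$817.86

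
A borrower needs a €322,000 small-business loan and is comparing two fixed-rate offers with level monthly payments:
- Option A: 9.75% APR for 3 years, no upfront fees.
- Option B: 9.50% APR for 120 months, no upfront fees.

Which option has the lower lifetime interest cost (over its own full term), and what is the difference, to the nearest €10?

Option A by €127,310

Option A: at 9.75% the monthly rate is 0.0081250, so the payment is 322,000 × 0.0081250 / (1 − 1.0081250^−36) = €10,352.28.
Total interest on Option A = 36 × €10,352.28 − €322,000 = €50,682.08.
Option B: monthly rate = 9.5%/12 = 0.0079167; payment = 322,000 × 0.0079167 / (1 − (1+0.0079167)^−120) = €4,166.60.
Total interest on Option B = 120 × €4,166.60 − €322,000 = €177,992.00.
Option A is lower by €127,309.92.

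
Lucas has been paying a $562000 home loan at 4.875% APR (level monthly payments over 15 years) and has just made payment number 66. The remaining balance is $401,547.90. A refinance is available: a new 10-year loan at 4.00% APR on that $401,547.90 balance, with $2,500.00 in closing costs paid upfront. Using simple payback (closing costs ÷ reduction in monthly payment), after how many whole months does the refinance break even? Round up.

8 months

Current payment = 562,000 × 4.875%/12 / (1 − (1+0.0040625)^−180) = $4,407.75.
Refinanced payment = 401,547.90 × 0.0033333 / (1 − (1+0.0033333)^−120) = $4,065.48.
Monthly savings = $4,407.75 − $4,065.48 = $342.27.
Break-even = $2,500.00 / $342.27 = 7.30 → 8 months.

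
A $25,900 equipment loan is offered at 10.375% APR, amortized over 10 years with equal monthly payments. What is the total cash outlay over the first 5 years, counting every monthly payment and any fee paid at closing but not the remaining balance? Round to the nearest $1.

$20,860

Monthly rate = 10.375%/12 = 0.0086458; payment = 25,900 × 0.0086458 / (1 − (1+0.0086458)^−120) = $347.67.
Total outlay = 60 × $347.67 = $20,860.20.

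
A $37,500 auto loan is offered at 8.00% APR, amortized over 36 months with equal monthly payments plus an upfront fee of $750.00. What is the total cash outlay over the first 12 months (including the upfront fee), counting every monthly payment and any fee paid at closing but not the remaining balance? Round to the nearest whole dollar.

$14,851

Monthly rate = 8%/12 = 0.0066667; payment = 37,500 × 0.0066667 / (1 − (1+0.0066667)^−36) = $1,175.11.
Total outlay = 12 × $1,175.11 + $750.00 = $14,851.32.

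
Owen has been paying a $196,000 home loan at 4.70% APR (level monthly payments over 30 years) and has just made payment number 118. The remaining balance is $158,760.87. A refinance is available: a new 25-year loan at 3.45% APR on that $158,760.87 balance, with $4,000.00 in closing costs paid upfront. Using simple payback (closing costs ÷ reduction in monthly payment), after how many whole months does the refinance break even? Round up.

Current payment = 196,000 × 4.7%/12 / (1 − (1+0.0039167)^−360) = $1,016.53.
Refinanced payment = 158,760.87 × 0.0028750 / (1 − (1+0.0028750)^−300) = $790.54.
Monthly savings = $1,016.53 − $790.54 = $225.99.
Break-even = $4,000.00 / $225.99 = 17.70 → 18 months.

18 months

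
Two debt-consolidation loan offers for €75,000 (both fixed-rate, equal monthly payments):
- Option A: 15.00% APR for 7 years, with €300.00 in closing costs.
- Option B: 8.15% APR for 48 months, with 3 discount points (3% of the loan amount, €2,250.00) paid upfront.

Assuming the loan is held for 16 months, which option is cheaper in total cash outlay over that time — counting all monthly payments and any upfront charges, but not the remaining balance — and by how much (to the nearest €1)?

Option A: at 15.00% the monthly rate is 0.0125000, so the payment is 75,000 × 0.0125000 / (1 − 1.0125000^−84) = €1,447.26.
Option B: monthly rate = 8.15%/12 = 0.0067917; payment = 75,000 × 0.0067917 / (1 − (1+0.0067917)^−48) = €1,836.25.
Over 16 months: Option A costs 16 × €1,447.26 + €300.00 = €23,456.16; Option B costs 16 × €1,836.25 + €2,250.00 = €31,630.00.
Option A is cheaper by €31,630.00 − €23,456.16 = €8,173.84.

Option A by €8,174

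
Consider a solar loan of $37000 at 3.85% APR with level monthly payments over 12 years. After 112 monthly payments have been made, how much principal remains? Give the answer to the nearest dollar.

With monthly rate i = 3.85%/12 = 0.0032083, the balance after k of n payments is P · [(1+i)^n − (1+i)^k] / [(1+i)^n − 1].
(1+0.0032083)^144 = 1.58607190 and (1+0.0032083)^112 = 1.43155051, so the balance is 37,000 × (1.58607190 − 1.43155051) / (1.58607190 − 1) = $9,755.27.

$9,755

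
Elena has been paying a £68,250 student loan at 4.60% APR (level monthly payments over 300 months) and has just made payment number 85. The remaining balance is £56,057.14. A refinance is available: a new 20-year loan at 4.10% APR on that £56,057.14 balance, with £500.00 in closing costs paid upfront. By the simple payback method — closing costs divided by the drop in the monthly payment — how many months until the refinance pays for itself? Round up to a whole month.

Current payment = 68,250 × 4.6%/12 / (1 − (1+0.0038333)^−300) = £383.24.
Refinanced payment = 56,057.14 × 0.0034167 / (1 − (1+0.0034167)^−240) = £342.66.
Monthly savings = £383.24 − £342.66 = £40.58.
Break-even = £500.00 / £40.58 = 12.32 → 13 months.

13 months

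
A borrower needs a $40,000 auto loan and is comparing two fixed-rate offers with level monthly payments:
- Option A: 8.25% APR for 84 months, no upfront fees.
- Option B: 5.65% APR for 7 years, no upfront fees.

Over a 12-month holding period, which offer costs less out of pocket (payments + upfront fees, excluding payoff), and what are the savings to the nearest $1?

Option A: at 8.25% the monthly rate is 0.0068750, so the payment is 40,000 × 0.0068750 / (1 − 1.0068750^−84) = $628.44.
Option B: monthly rate = 5.65%/12 = 0.0047083; payment = 40,000 × 0.0047083 / (1 − (1+0.0047083)^−84) = $577.65.
Over 12 months: Option A costs 12 × $628.44 = $7,541.28; Option B costs 12 × $577.65 = $6,931.80.
Option B is cheaper by $7,541.28 − $6,931.80 = $609.48.

Option B by $609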